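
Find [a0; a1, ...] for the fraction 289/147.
[1; 1, 28, 2, 2]

Euclidean algorithm steps:
289 = 1 × 147 + 142
147 = 1 × 142 + 5
142 = 28 × 5 + 2
5 = 2 × 2 + 1
2 = 2 × 1 + 0
Continued fraction: [1; 1, 28, 2, 2]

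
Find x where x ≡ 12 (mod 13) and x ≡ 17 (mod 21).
38

Using Chinese Remainder Theorem:
M = 13 × 21 = 273
M1 = 21, M2 = 13
y1 = 21^(-1) mod 13 = 5
y2 = 13^(-1) mod 21 = 13
x = (12×21×5 + 17×13×13) mod 273 = 38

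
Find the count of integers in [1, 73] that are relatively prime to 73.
72

73 = 73
φ(n) = n × ∏(1 - 1/p) for each prime p dividing n
φ(73) = 73 × (1 - 1/73) = 72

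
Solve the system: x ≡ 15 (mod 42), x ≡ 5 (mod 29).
1107

Using Chinese Remainder Theorem:
M = 42 × 29 = 1218
M1 = 29, M2 = 42
y1 = 29^(-1) mod 42 = 29
y2 = 42^(-1) mod 29 = 9
x = (15×29×29 + 5×42×9) mod 1218 = 1107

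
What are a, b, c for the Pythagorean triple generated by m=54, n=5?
(2891, 540, 2941)

Euclid's formula: a = m² - n², b = 2mn, c = m² + n²
m = 54, n = 5
a = 54² - 5² = 2916 - 25 = 2891
b = 2 × 54 × 5 = 540
c = 54² + 5² = 2916 + 25 = 2941
Verification: 2891² + 540² = 8357881 + 291600 = 8649481 = 2941² ✓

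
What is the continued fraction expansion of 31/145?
[0; 4, 1, 2, 10]

Euclidean algorithm steps:
31 = 0 × 145 + 31
145 = 4 × 31 + 21
31 = 1 × 21 + 10
21 = 2 × 10 + 1
10 = 10 × 1 + 0
Continued fraction: [0; 4, 1, 2, 10]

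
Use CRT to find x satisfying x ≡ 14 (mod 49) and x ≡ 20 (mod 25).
945

Using Chinese Remainder Theorem:
M = 49 × 25 = 1225
M1 = 25, M2 = 49
y1 = 25^(-1) mod 49 = 2
y2 = 49^(-1) mod 25 = 24
x = (14×25×2 + 20×49×24) mod 1225 = 945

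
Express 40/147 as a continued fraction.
[0; 3, 1, 2, 13]

Euclidean algorithm steps:
40 = 0 × 147 + 40
147 = 3 × 40 + 27
40 = 1 × 27 + 13
27 = 2 × 13 + 1
13 = 13 × 1 + 0
Continued fraction: [0; 3, 1, 2, 13]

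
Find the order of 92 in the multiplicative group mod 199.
3

199 is prime, so ord(92) divides φ(199) = 198.
Divisors of 198: 1, 2, 3, 6, 9, 11, 18, 22, 33, 66, 99, 198.
Repeated squaring: 92^1 ≡ 92, 92^2 ≡ 106, 92^4 ≡ 92, 92^8 ≡ 106, 92^16 ≡ 92, 92^32 ≡ 106, 92^64 ≡ 92, 92^128 ≡ 106 (mod 199).
Test 92^d mod 199 for each divisor d in increasing order:
92^1 ≡ 92
92^2 ≡ 106
92^3 = 92^2·92^1 ≡ 1  ← first divisor giving 1
The order is 3.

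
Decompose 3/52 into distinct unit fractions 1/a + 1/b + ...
1/18 + 1/468

Greedy algorithm:
3/52: ceiling(52/3) = 18, use 1/18
1/468: ceiling(468/1) = 468, use 1/468
Result: 3/52 = 1/18 + 1/468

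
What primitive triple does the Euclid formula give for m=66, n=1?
(4355, 132, 4357)

Euclid's formula: a = m² - n², b = 2mn, c = m² + n²
m = 66, n = 1
a = 66² - 1² = 4356 - 1 = 4355
b = 2 × 66 × 1 = 132
c = 66² + 1² = 4356 + 1 = 4357
Verification: 4355² + 132² = 18966025 + 17424 = 18983449 = 4357² ✓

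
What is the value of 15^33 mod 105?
15

Repeated squaring. Binary of 33 = 100001.
15^1 ≡ 15 (mod 105); 15^2 ≡ 15 (mod 105); 15^4 ≡ 15 (mod 105); 15^8 ≡ 15 (mod 105); 15^16 ≡ 15 (mod 105); 15^32 ≡ 15 (mod 105)
15^33 = 15^1 × 15^32 ≡ 15 (mod 105)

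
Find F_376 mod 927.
465

Matrix identity: Q^n = [[F_(n+1), F_n], [F_n, F_(n-1)]] with Q = [[1,1],[1,0]].
n = 376 = 101111000₂. Square-and-multiply, entries mod 927:
Q^1 = [[1,1],[1,0]]
Q^2 = (Q^1)² = [[2,1],[1,1]]
Q^5 = (Q^2)²·Q = [[8,5],[5,3]]
Q^11 = (Q^5)²·Q = [[144,89],[89,55]]
Q^23 = (Q^11)²·Q = [[18,847],[847,98]]
Q^47 = (Q^23)²·Q = [[225,235],[235,917]]
Q^94 = (Q^47)² = [[172,467],[467,632]]
Q^188 = (Q^94)² = [[164,33],[33,131]]
Q^376 = (Q^188)² = [[175,465],[465,637]]
F_376 mod 927 = Q^376[0][1] = 465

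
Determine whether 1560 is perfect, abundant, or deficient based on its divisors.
abundant

Proper divisors of 1560: sum = 1 + 2 + 3 + 4 + 5 + 6 + 8 + 10 + ... + 312 + 390 + 520 + 780 (31 divisors) = 3480
Since 3480 > 1560, 1560 is abundant.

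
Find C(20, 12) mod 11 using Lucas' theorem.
9

Using Lucas' theorem:
Write n=20 and k=12 in base 11:
n in base 11: [1, 9]
k in base 11: [1, 1]
C(20,12) mod 11 = ∏ C(n_i, k_i) mod 11
Digit binomials (mod 11): C(1,1) = 1; C(9,1) = 9
Product: 1 × 9 = 9 ≡ 9 (mod 11)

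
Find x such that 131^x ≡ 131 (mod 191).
1

Baby-step giant-step with step n = ⌈√191⌉ = 14.
Baby steps 131^j mod 191 (j:value) for j=0..13: 0:1, 1:131, 2:162, 3:21, 4:77, 5:155, 6:59, 7:89, 8:8, 9:93, 10:150, 11:168, 12:43, 13:94.
h = 131 is already in the table at j=1, so x = 1.
Check: 131^1 ≡ 131 (mod 191).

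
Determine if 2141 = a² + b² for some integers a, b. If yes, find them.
5² + 46² (a=5, b=46)

Factorization: 2141 = 2141
By Fermat: n is sum of two squares iff every prime p ≡ 3 (mod 4) appears to even power.
All primes ≡ 3 (mod 4) appear to even power.
Search a = 0, 1, 2, … for 2141 - a² a perfect square: first hit at a = 5: 2141 - 25 = 2116 = 46².
2141 = 5² + 46² = 25 + 2116 ✓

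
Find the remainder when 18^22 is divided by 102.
18

Repeated squaring. Binary of 22 = 10110.
18^1 ≡ 18 (mod 102); 18^2 ≡ 18 (mod 102); 18^4 ≡ 18 (mod 102); 18^8 ≡ 18 (mod 102); 18^16 ≡ 18 (mod 102)
18^22 = 18^2 × 18^4 × 18^16 ≡ 18 (mod 102)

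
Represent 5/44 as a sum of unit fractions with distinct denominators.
1/9 + 1/396

Greedy algorithm:
5/44: ceiling(44/5) = 9, use 1/9
1/396: ceiling(396/1) = 396, use 1/396
Result: 5/44 = 1/9 + 1/396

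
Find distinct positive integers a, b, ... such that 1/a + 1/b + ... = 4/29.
1/8 + 1/78 + 1/9048

Greedy algorithm:
4/29: ceiling(29/4) = 8, use 1/8
3/232: ceiling(232/3) = 78, use 1/78
1/9048: ceiling(9048/1) = 9048, use 1/9048
Result: 4/29 = 1/8 + 1/78 + 1/9048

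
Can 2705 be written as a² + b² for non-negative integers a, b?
1² + 52² (a=1, b=52)

Factorization: 2705 = 5 × 541
By Fermat: n is sum of two squares iff every prime p ≡ 3 (mod 4) appears to even power.
All primes ≡ 3 (mod 4) appear to even power.
Search a = 0, 1, 2, … for 2705 - a² a perfect square: first hit at a = 1: 2705 - 1 = 2704 = 52².
2705 = 1² + 52² = 1 + 2704 ✓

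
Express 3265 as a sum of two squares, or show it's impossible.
4² + 57² (a=4, b=57)

Factorization: 3265 = 5 × 653
By Fermat: n is sum of two squares iff every prime p ≡ 3 (mod 4) appears to even power.
All primes ≡ 3 (mod 4) appear to even power.
Search a = 0, 1, 2, … for 3265 - a² a perfect square: first hit at a = 4: 3265 - 16 = 3249 = 57².
3265 = 4² + 57² = 16 + 3249 ✓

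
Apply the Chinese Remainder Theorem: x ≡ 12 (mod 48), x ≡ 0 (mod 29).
348

Using Chinese Remainder Theorem:
M = 48 × 29 = 1392
M1 = 29, M2 = 48
y1 = 29^(-1) mod 48 = 5
y2 = 48^(-1) mod 29 = 26
x = (12×29×5 + 0×48×26) mod 1392 = 348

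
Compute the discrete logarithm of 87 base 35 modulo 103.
25

Baby-step giant-step with step n = ⌈√103⌉ = 11.
Baby steps 35^j mod 103 (j:value) for j=0..10: 0:1, 1:35, 2:92, 3:27, 4:18, 5:12, 6:8, 7:74, 8:15, 9:10, 10:41.
Giant-step multiplier: 35^(-11) ≡ 35^(102-11) = 35^91 ≡ 44 (mod 103).
Giant steps γ_i = 87·44^i mod 103: γ_0=87, γ_1=17, γ_2=27 (in table at j=3).
x = i·n + j = 2·11 + 3 = 25.
Check: 35^25 ≡ 87 (mod 103).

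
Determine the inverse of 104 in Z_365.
179

gcd(104, 365) = 1, so the inverse exists.
Extended Euclidean algorithm on (365, 104):
365 = 3 × 104 + 53  ⟹  53 = (1)·365 + (-3)·104
104 = 1 × 53 + 51  ⟹  51 = (-1)·365 + (4)·104
53 = 1 × 51 + 2  ⟹  2 = (2)·365 + (-7)·104
51 = 25 × 2 + 1  ⟹  1 = (-51)·365 + (179)·104
So (179)·104 ≡ 1 (mod 365), i.e. 104^(-1) ≡ 179 (mod 365).
Check: 104 × 179 = 18616 ≡ 1 (mod 365)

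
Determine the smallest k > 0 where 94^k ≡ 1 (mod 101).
100

101 is prime, so ord(94) divides φ(101) = 100.
Divisors of 100: 1, 2, 4, 5, 10, 20, 25, 50, 100.
Repeated squaring: 94^1 ≡ 94, 94^2 ≡ 49, 94^4 ≡ 78, 94^8 ≡ 24, 94^16 ≡ 71, 94^32 ≡ 92, 94^64 ≡ 81 (mod 101).
Test 94^d mod 101 for each divisor d in increasing order:
94^1 ≡ 94
94^2 ≡ 49
94^4 ≡ 78
94^5 = 94^4·94^1 ≡ 60
94^10 = 94^8·94^2 ≡ 65
94^20 = 94^16·94^4 ≡ 84
94^25 = 94^16·94^8·94^1 ≡ 91
94^50 = 94^32·94^16·94^2 ≡ 100
94^100 = 94^64·94^32·94^4 ≡ 1  ← first divisor giving 1
The order is 100.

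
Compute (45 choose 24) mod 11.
0

Using Lucas' theorem:
Write n=45 and k=24 in base 11:
n in base 11: [4, 1]
k in base 11: [2, 2]
C(45,24) mod 11 = ∏ C(n_i, k_i) mod 11
Digit binomials (mod 11): C(4,2) = 6; C(1,2) = 0 (k_i > n_i)
Product: 6 × 0 = 0 ≡ 0 (mod 11)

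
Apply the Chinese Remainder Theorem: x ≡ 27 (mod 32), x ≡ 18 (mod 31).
731

Using Chinese Remainder Theorem:
M = 32 × 31 = 992
M1 = 31, M2 = 32
y1 = 31^(-1) mod 32 = 31
y2 = 32^(-1) mod 31 = 1
x = (27×31×31 + 18×32×1) mod 992 = 731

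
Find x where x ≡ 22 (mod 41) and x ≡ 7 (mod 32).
391

Using Chinese Remainder Theorem:
M = 41 × 32 = 1312
M1 = 32, M2 = 41
y1 = 32^(-1) mod 41 = 9
y2 = 41^(-1) mod 32 = 25
x = (22×32×9 + 7×41×25) mod 1312 = 391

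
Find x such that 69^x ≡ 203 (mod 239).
161

Baby-step giant-step with step n = ⌈√239⌉ = 16.
Baby steps 69^j mod 239 (j:value) for j=0..15: 0:1, 1:69, 2:220, 3:123, 4:122, 5:53, 6:72, 7:188, 8:66, 9:13, 10:180, 11:231, 12:165, 13:152, 14:211, 15:219.
Giant-step multiplier: 69^(-16) ≡ 69^(238-16) = 69^222 ≡ 31 (mod 239).
Giant steps γ_i = 203·31^i mod 239: γ_0=203, γ_1=79, γ_2=59, γ_3=156, γ_4=56, γ_5=63, γ_6=41, γ_7=76, γ_8=205, γ_9=141, γ_10=69 (in table at j=1).
x = i·n + j = 10·16 + 1 = 161.
Check: 69^161 ≡ 203 (mod 239).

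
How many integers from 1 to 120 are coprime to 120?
32

120 = 2^3 × 3 × 5
φ(n) = n × ∏(1 - 1/p) for each prime p dividing n
φ(120) = 120 × (1 - 1/2) × (1 - 1/3) × (1 - 1/5) = 32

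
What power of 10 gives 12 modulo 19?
3

Baby-step giant-step with step n = ⌈√19⌉ = 5.
Baby steps 10^j mod 19 (j:value) for j=0..4: 0:1, 1:10, 2:5, 3:12, 4:6.
h = 12 is already in the table at j=3, so x = 3.
Check: 10^3 ≡ 12 (mod 19).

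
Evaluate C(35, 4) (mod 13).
9

Using Lucas' theorem:
Write n=35 and k=4 in base 13:
n in base 13: [2, 9]
k in base 13: [0, 4]
C(35,4) mod 13 = ∏ C(n_i, k_i) mod 13
Digit binomials (mod 13): C(2,0) = 1; C(9,4) = 126 ≡ 9
Product: 1 × 9 = 9 ≡ 9 (mod 13)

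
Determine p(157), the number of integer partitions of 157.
80630964769

p(n) counts ways to write n as a sum of positive integers (order ignored).
Euler's pentagonal recurrence: p(k) = p(k-1) + p(k-2) - p(k-5) - p(k-7) + p(k-12) + p(k-15) - ... (offsets j(3j∓1)/2, signs ++--, p(0)=1, p(<0)=0).
DP table for k = 0..156: p(0)=1, p(1)=1, p(2)=2, p(3)=3, p(4)=5, p(5)=7, p(6)=11, p(7)=15, p(8)=22, p(9)=30, p(10)=42, p(11)=56, p(12)=77, p(13)=101, p(14)=135, p(15)=176, p(16)=231, p(17)=297, p(18)=385, p(19)=490, p(20)=627, p(21)=792, p(22)=1002, p(23)=1255, p(24)=1575, p(25)=1958, p(26)=2436, p(27)=3010, p(28)=3718, p(29)=4565, p(30)=5604, p(31)=6842, p(32)=8349, p(33)=10143, p(34)=12310, p(35)=14883, p(36)=17977, p(37)=21637, p(38)=26015, p(39)=31185, p(40)=37338, p(41)=44583, p(42)=53174, p(43)=63261, p(44)=75175, p(45)=89134, p(46)=105558, p(47)=124754, p(48)=147273, p(49)=173525, p(50)=204226, p(51)=239943, p(52)=281589, p(53)=329931, p(54)=386155, p(55)=451276, p(56)=526823, p(57)=614154, p(58)=715220, p(59)=831820, p(60)=966467, p(61)=1121505, p(62)=1300156, p(63)=1505499, p(64)=1741630, p(65)=2012558, p(66)=2323520, p(67)=2679689, p(68)=3087735, p(69)=3554345, p(70)=4087968, p(71)=4697205, p(72)=5392783, p(73)=6185689, p(74)=7089500, p(75)=8118264, p(76)=9289091, p(77)=10619863, p(78)=12132164, p(79)=13848650, p(80)=15796476, p(81)=18004327, p(82)=20506255, p(83)=23338469, p(84)=26543660, p(85)=30167357, p(86)=34262962, p(87)=38887673, p(88)=44108109, p(89)=49995925, p(90)=56634173, p(91)=64112359, p(92)=72533807, p(93)=82010177, p(94)=92669720, p(95)=104651419, p(96)=118114304, p(97)=133230930, p(98)=150198136, p(99)=169229875, p(100)=190569292, p(101)=214481126, p(102)=241265379, p(103)=271248950, p(104)=304801365, p(105)=342325709, p(106)=384276336, p(107)=431149389, p(108)=483502844, p(109)=541946240, p(110)=607163746, p(111)=679903203, p(112)=761002156, p(113)=851376628, p(114)=952050665, p(115)=1064144451, p(116)=1188908248, p(117)=1327710076, p(118)=1482074143, p(119)=1653668665, p(120)=1844349560, p(121)=2056148051, p(122)=2291320912, p(123)=2552338241, p(124)=2841940500, p(125)=3163127352, p(126)=3519222692, p(127)=3913864295, p(128)=4351078600, p(129)=4835271870, p(130)=5371315400, p(131)=5964539504, p(132)=6620830889, p(133)=7346629512, p(134)=8149040695, p(135)=9035836076, p(136)=10015581680, p(137)=11097645016, p(138)=12292341831, p(139)=13610949895, p(140)=15065878135, p(141)=16670689208, p(142)=18440293320, p(143)=20390982757, p(144)=22540654445, p(145)=24908858009, p(146)=27517052599, p(147)=30388671978, p(148)=33549419497, p(149)=37027355200, p(150)=40853235313, p(151)=45060624582, p(152)=49686288421, p(153)=54770336324, p(154)=60356673280, p(155)=66493182097, p(156)=73232243759.
Final step: p(157) = p(156) + p(155) - p(152) - p(150) + p(145) + p(142) - p(135) - p(131) + p(122) + p(117) - p(106) - p(100) + p(87) + p(80) - p(65) - p(57) + p(40) + p(31) - p(12) - p(2)
= 73232243759 + 66493182097 - 49686288421 - 40853235313 + 24908858009 + 18440293320 - 9035836076 - 5964539504 + 2291320912 + 1327710076 - 384276336 - 190569292 + 38887673 + 15796476 - 2012558 - 614154 + 37338 + 6842 - 77 - 2
= 80630964769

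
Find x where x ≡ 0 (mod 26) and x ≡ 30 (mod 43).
546

Using Chinese Remainder Theorem:
M = 26 × 43 = 1118
M1 = 43, M2 = 26
y1 = 43^(-1) mod 26 = 23
y2 = 26^(-1) mod 43 = 5
x = (0×43×23 + 30×26×5) mod 1118 = 546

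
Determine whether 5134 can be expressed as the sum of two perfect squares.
Not possible

Factorization: 5134 = 2 × 17 × 151
By Fermat: n is sum of two squares iff every prime p ≡ 3 (mod 4) appears to even power.
Prime(s) ≡ 3 (mod 4) with odd exponent: [(151, 1)]
Therefore 5134 cannot be expressed as a² + b².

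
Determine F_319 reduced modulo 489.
34

Matrix identity: Q^n = [[F_(n+1), F_n], [F_n, F_(n-1)]] with Q = [[1,1],[1,0]].
n = 319 = 100111111₂. Square-and-multiply, entries mod 489:
Q^1 = [[1,1],[1,0]]
Q^2 = (Q^1)² = [[2,1],[1,1]]
Q^4 = (Q^2)² = [[5,3],[3,2]]
Q^9 = (Q^4)²·Q = [[55,34],[34,21]]
Q^19 = (Q^9)²·Q = [[408,269],[269,139]]
Q^39 = (Q^19)²·Q = [[147,193],[193,443]]
Q^79 = (Q^39)²·Q = [[111,178],[178,422]]
Q^159 = (Q^79)²·Q = [[3,484],[484,8]]
Q^319 = (Q^159)²·Q = [[468,34],[34,434]]
F_319 mod 489 = Q^319[0][1] = 34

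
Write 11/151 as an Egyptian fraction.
1/14 + 1/705 + 1/1490370

Greedy algorithm:
11/151: ceiling(151/11) = 14, use 1/14
3/2114: ceiling(2114/3) = 705, use 1/705
1/1490370: ceiling(1490370/1) = 1490370, use 1/1490370
Result: 11/151 = 1/14 + 1/705 + 1/1490370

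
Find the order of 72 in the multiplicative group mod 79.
39

79 is prime, so ord(72) divides φ(79) = 78.
Divisors of 78: 1, 2, 3, 6, 13, 26, 39, 78.
Repeated squaring: 72^1 ≡ 72, 72^2 ≡ 49, 72^4 ≡ 31, 72^8 ≡ 13, 72^16 ≡ 11, 72^32 ≡ 42, 72^64 ≡ 26 (mod 79).
Test 72^d mod 79 for each divisor d in increasing order:
72^1 ≡ 72
72^2 ≡ 49
72^3 = 72^2·72^1 ≡ 52
72^6 = 72^4·72^2 ≡ 18
72^13 = 72^8·72^4·72^1 ≡ 23
72^26 = 72^16·72^8·72^2 ≡ 55
72^39 = 72^32·72^4·72^2·72^1 ≡ 1  ← first divisor giving 1
The order is 39.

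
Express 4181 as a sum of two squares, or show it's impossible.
34² + 55² (a=34, b=55)

Factorization: 4181 = 37 × 113
By Fermat: n is sum of two squares iff every prime p ≡ 3 (mod 4) appears to even power.
All primes ≡ 3 (mod 4) appear to even power.
Search a = 0, 1, 2, … for 4181 - a² a perfect square: first hit at a = 34: 4181 - 1156 = 3025 = 55².
4181 = 34² + 55² = 1156 + 3025 ✓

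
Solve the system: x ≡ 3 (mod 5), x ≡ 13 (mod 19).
13

Using Chinese Remainder Theorem:
M = 5 × 19 = 95
M1 = 19, M2 = 5
y1 = 19^(-1) mod 5 = 4
y2 = 5^(-1) mod 19 = 4
x = (3×19×4 + 13×5×4) mod 95 = 13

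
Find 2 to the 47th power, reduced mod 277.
275

Repeated squaring. Binary of 47 = 101111.
2^1 ≡ 2 (mod 277); 2^2 ≡ 4 (mod 277); 2^4 ≡ 16 (mod 277); 2^8 ≡ 256 (mod 277); 2^16 ≡ 164 (mod 277); 2^32 ≡ 27 (mod 277)
2^47 = 2^1 × 2^2 × 2^4 × 2^8 × 2^32 ≡ 275 (mod 277)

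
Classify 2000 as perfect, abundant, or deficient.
abundant

Proper divisors of 2000: sum = 1 + 2 + 4 + 5 + 8 + 10 + 16 + 20 + ... + 250 + 400 + 500 + 1000 (19 divisors) = 2836
Since 2836 > 2000, 2000 is abundant.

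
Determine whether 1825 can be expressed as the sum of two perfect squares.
12² + 41² (a=12, b=41)

Factorization: 1825 = 5^2 × 73
By Fermat: n is sum of two squares iff every prime p ≡ 3 (mod 4) appears to even power.
All primes ≡ 3 (mod 4) appear to even power.
Search a = 0, 1, 2, … for 1825 - a² a perfect square: first hit at a = 12: 1825 - 144 = 1681 = 41².
1825 = 12² + 41² = 144 + 1681 ✓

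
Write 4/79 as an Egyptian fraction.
1/20 + 1/1580

Greedy algorithm:
4/79: ceiling(79/4) = 20, use 1/20
1/1580: ceiling(1580/1) = 1580, use 1/1580
Result: 4/79 = 1/20 + 1/1580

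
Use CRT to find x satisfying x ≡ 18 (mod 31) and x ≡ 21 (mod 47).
1196

Using Chinese Remainder Theorem:
M = 31 × 47 = 1457
M1 = 47, M2 = 31
y1 = 47^(-1) mod 31 = 2
y2 = 31^(-1) mod 47 = 44
x = (18×47×2 + 21×31×44) mod 1457 = 1196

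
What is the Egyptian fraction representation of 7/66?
1/10 + 1/165

Greedy algorithm:
7/66: ceiling(66/7) = 10, use 1/10
1/165: ceiling(165/1) = 165, use 1/165
Result: 7/66 = 1/10 + 1/165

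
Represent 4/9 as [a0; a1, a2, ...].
[0; 2, 4]

Euclidean algorithm steps:
4 = 0 × 9 + 4
9 = 2 × 4 + 1
4 = 4 × 1 + 0
Continued fraction: [0; 2, 4]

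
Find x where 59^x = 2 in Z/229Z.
81

Baby-step giant-step with step n = ⌈√229⌉ = 16.
Baby steps 59^j mod 229 (j:value) for j=0..15: 0:1, 1:59, 2:46, 3:195, 4:55, 5:39, 6:11, 7:191, 8:48, 9:84, 10:147, 11:200, 12:121, 13:40, 14:70, 15:8.
Giant-step multiplier: 59^(-16) ≡ 59^(228-16) = 59^212 ≡ 180 (mod 229).
Giant steps γ_i = 2·180^i mod 229: γ_0=2, γ_1=131, γ_2=222, γ_3=114, γ_4=139, γ_5=59 (in table at j=1).
x = i·n + j = 5·16 + 1 = 81.
Check: 59^81 ≡ 2 (mod 229).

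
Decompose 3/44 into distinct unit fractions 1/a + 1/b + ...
1/15 + 1/660

Greedy algorithm:
3/44: ceiling(44/3) = 15, use 1/15
1/660: ceiling(660/1) = 660, use 1/660
Result: 3/44 = 1/15 + 1/660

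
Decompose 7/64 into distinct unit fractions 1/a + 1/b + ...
1/10 + 1/107 + 1/34240

Greedy algorithm:
7/64: ceiling(64/7) = 10, use 1/10
3/320: ceiling(320/3) = 107, use 1/107
1/34240: ceiling(34240/1) = 34240, use 1/34240
Result: 7/64 = 1/10 + 1/107 + 1/34240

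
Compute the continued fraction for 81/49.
[1; 1, 1, 1, 7, 2]

Euclidean algorithm steps:
81 = 1 × 49 + 32
49 = 1 × 32 + 17
32 = 1 × 17 + 15
17 = 1 × 15 + 2
15 = 7 × 2 + 1
2 = 2 × 1 + 0
Continued fraction: [1; 1, 1, 1, 7, 2]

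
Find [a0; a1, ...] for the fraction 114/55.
[2; 13, 1, 3]

Euclidean algorithm steps:
114 = 2 × 55 + 4
55 = 13 × 4 + 3
4 = 1 × 3 + 1
3 = 3 × 1 + 0
Continued fraction: [2; 13, 1, 3]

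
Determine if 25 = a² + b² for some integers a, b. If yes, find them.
0² + 5² (a=0, b=5)

Factorization: 25 = 5^2
By Fermat: n is sum of two squares iff every prime p ≡ 3 (mod 4) appears to even power.
All primes ≡ 3 (mod 4) appear to even power.
Search a = 0, 1, 2, … for 25 - a² a perfect square: first hit at a = 0: 25 - 0 = 25 = 5².
25 = 0² + 5² = 0 + 25 ✓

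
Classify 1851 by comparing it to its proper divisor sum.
deficient

Proper divisors of 1851: sum = 1 + 3 + 617 = 621
Since 621 < 1851, 1851 is deficient.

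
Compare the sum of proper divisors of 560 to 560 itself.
abundant

Proper divisors of 560: sum = 1 + 2 + 4 + 5 + 7 + 8 + 10 + 14 + ... + 80 + 112 + 140 + 280 (19 divisors) = 928
Since 928 > 560, 560 is abundant.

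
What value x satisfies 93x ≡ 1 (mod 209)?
9

gcd(93, 209) = 1, so the inverse exists.
Extended Euclidean algorithm on (209, 93):
209 = 2 × 93 + 23  ⟹  23 = (1)·209 + (-2)·93
93 = 4 × 23 + 1  ⟹  1 = (-4)·209 + (9)·93
So (9)·93 ≡ 1 (mod 209), i.e. 93^(-1) ≡ 9 (mod 209).
Check: 93 × 9 = 837 ≡ 1 (mod 209)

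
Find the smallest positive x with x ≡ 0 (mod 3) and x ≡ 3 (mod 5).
3

Using Chinese Remainder Theorem:
M = 3 × 5 = 15
M1 = 5, M2 = 3
y1 = 5^(-1) mod 3 = 2
y2 = 3^(-1) mod 5 = 2
x = (0×5×2 + 3×3×2) mod 15 = 3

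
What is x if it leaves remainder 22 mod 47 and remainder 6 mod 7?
69

Using Chinese Remainder Theorem:
M = 47 × 7 = 329
M1 = 7, M2 = 47
y1 = 7^(-1) mod 47 = 27
y2 = 47^(-1) mod 7 = 3
x = (22×7×27 + 6×47×3) mod 329 = 69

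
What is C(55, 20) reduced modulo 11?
0

Using Lucas' theorem:
Write n=55 and k=20 in base 11:
n in base 11: [5, 0]
k in base 11: [1, 9]
C(55,20) mod 11 = ∏ C(n_i, k_i) mod 11
Digit binomials (mod 11): C(5,1) = 5; C(0,9) = 0 (k_i > n_i)
Product: 5 × 0 = 0 ≡ 0 (mod 11)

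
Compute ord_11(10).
2

11 is prime, so ord(10) divides φ(11) = 10.
Divisors of 10: 1, 2, 5, 10.
Repeated squaring: 10^1 ≡ 10, 10^2 ≡ 1, 10^4 ≡ 1, 10^8 ≡ 1 (mod 11).
Test 10^d mod 11 for each divisor d in increasing order:
10^1 ≡ 10
10^2 ≡ 1  ← first divisor giving 1
The order is 2.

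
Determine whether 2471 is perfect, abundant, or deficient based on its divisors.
deficient

Proper divisors of 2471: sum = 1 + 7 + 353 = 361
Since 361 < 2471, 2471 is deficient.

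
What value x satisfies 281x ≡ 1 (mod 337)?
6

gcd(281, 337) = 1, so the inverse exists.
Extended Euclidean algorithm on (337, 281):
337 = 1 × 281 + 56  ⟹  56 = (1)·337 + (-1)·281
281 = 5 × 56 + 1  ⟹  1 = (-5)·337 + (6)·281
So (6)·281 ≡ 1 (mod 337), i.e. 281^(-1) ≡ 6 (mod 337).
Check: 281 × 6 = 1686 ≡ 1 (mod 337)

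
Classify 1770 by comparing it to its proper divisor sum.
abundant

Proper divisors of 1770: sum = 1 + 2 + 3 + 5 + 6 + 10 + 15 + 30 + 59 + 118 + 177 + 295 + 354 + 590 + 885 = 2550
Since 2550 > 1770, 1770 is abundant.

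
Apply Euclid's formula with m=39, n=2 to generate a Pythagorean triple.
(1517, 156, 1525)

Euclid's formula: a = m² - n², b = 2mn, c = m² + n²
m = 39, n = 2
a = 39² - 2² = 1521 - 4 = 1517
b = 2 × 39 × 2 = 156
c = 39² + 2² = 1521 + 4 = 1525
Verification: 1517² + 156² = 2301289 + 24336 = 2325625 = 1525² ✓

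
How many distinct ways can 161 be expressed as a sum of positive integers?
118159068427

p(n) counts ways to write n as a sum of positive integers (order ignored).
Euler's pentagonal recurrence: p(k) = p(k-1) + p(k-2) - p(k-5) - p(k-7) + p(k-12) + p(k-15) - ... (offsets j(3j∓1)/2, signs ++--, p(0)=1, p(<0)=0).
DP table for k = 0..160: p(0)=1, p(1)=1, p(2)=2, p(3)=3, p(4)=5, p(5)=7, p(6)=11, p(7)=15, p(8)=22, p(9)=30, p(10)=42, p(11)=56, p(12)=77, p(13)=101, p(14)=135, p(15)=176, p(16)=231, p(17)=297, p(18)=385, p(19)=490, p(20)=627, p(21)=792, p(22)=1002, p(23)=1255, p(24)=1575, p(25)=1958, p(26)=2436, p(27)=3010, p(28)=3718, p(29)=4565, p(30)=5604, p(31)=6842, p(32)=8349, p(33)=10143, p(34)=12310, p(35)=14883, p(36)=17977, p(37)=21637, p(38)=26015, p(39)=31185, p(40)=37338, p(41)=44583, p(42)=53174, p(43)=63261, p(44)=75175, p(45)=89134, p(46)=105558, p(47)=124754, p(48)=147273, p(49)=173525, p(50)=204226, p(51)=239943, p(52)=281589, p(53)=329931, p(54)=386155, p(55)=451276, p(56)=526823, p(57)=614154, p(58)=715220, p(59)=831820, p(60)=966467, p(61)=1121505, p(62)=1300156, p(63)=1505499, p(64)=1741630, p(65)=2012558, p(66)=2323520, p(67)=2679689, p(68)=3087735, p(69)=3554345, p(70)=4087968, p(71)=4697205, p(72)=5392783, p(73)=6185689, p(74)=7089500, p(75)=8118264, p(76)=9289091, p(77)=10619863, p(78)=12132164, p(79)=13848650, p(80)=15796476, p(81)=18004327, p(82)=20506255, p(83)=23338469, p(84)=26543660, p(85)=30167357, p(86)=34262962, p(87)=38887673, p(88)=44108109, p(89)=49995925, p(90)=56634173, p(91)=64112359, p(92)=72533807, p(93)=82010177, p(94)=92669720, p(95)=104651419, p(96)=118114304, p(97)=133230930, p(98)=150198136, p(99)=169229875, p(100)=190569292, p(101)=214481126, p(102)=241265379, p(103)=271248950, p(104)=304801365, p(105)=342325709, p(106)=384276336, p(107)=431149389, p(108)=483502844, p(109)=541946240, p(110)=607163746, p(111)=679903203, p(112)=761002156, p(113)=851376628, p(114)=952050665, p(115)=1064144451, p(116)=1188908248, p(117)=1327710076, p(118)=1482074143, p(119)=1653668665, p(120)=1844349560, p(121)=2056148051, p(122)=2291320912, p(123)=2552338241, p(124)=2841940500, p(125)=3163127352, p(126)=3519222692, p(127)=3913864295, p(128)=4351078600, p(129)=4835271870, p(130)=5371315400, p(131)=5964539504, p(132)=6620830889, p(133)=7346629512, p(134)=8149040695, p(135)=9035836076, p(136)=10015581680, p(137)=11097645016, p(138)=12292341831, p(139)=13610949895, p(140)=15065878135, p(141)=16670689208, p(142)=18440293320, p(143)=20390982757, p(144)=22540654445, p(145)=24908858009, p(146)=27517052599, p(147)=30388671978, p(148)=33549419497, p(149)=37027355200, p(150)=40853235313, p(151)=45060624582, p(152)=49686288421, p(153)=54770336324, p(154)=60356673280, p(155)=66493182097, p(156)=73232243759, p(157)=80630964769, p(158)=88751778802, p(159)=97662728555, p(160)=107438159466.
Final step: p(161) = p(160) + p(159) - p(156) - p(154) + p(149) + p(146) - p(139) - p(135) + p(126) + p(121) - p(110) - p(104) + p(91) + p(84) - p(69) - p(61) + p(44) + p(35) - p(16) - p(6)
= 107438159466 + 97662728555 - 73232243759 - 60356673280 + 37027355200 + 27517052599 - 13610949895 - 9035836076 + 3519222692 + 2056148051 - 607163746 - 304801365 + 64112359 + 26543660 - 3554345 - 1121505 + 75175 + 14883 - 231 - 11
= 118159068427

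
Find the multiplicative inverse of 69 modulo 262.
19

gcd(69, 262) = 1, so the inverse exists.
Extended Euclidean algorithm on (262, 69):
262 = 3 × 69 + 55  ⟹  55 = (1)·262 + (-3)·69
69 = 1 × 55 + 14  ⟹  14 = (-1)·262 + (4)·69
55 = 3 × 14 + 13  ⟹  13 = (4)·262 + (-15)·69
14 = 1 × 13 + 1  ⟹  1 = (-5)·262 + (19)·69
So (19)·69 ≡ 1 (mod 262), i.e. 69^(-1) ≡ 19 (mod 262).
Check: 69 × 19 = 1311 ≡ 1 (mod 262)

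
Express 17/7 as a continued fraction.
[2; 2, 3]

Euclidean algorithm steps:
17 = 2 × 7 + 3
7 = 2 × 3 + 1
3 = 3 × 1 + 0
Continued fraction: [2; 2, 3]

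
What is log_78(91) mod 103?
38

Baby-step giant-step with step n = ⌈√103⌉ = 11.
Baby steps 78^j mod 103 (j:value) for j=0..10: 0:1, 1:78, 2:7, 3:31, 4:49, 5:11, 6:34, 7:77, 8:32, 9:24, 10:18.
Giant-step multiplier: 78^(-11) ≡ 78^(102-11) = 78^91 ≡ 84 (mod 103).
Giant steps γ_i = 91·84^i mod 103: γ_0=91, γ_1=22, γ_2=97, γ_3=11 (in table at j=5).
x = i·n + j = 3·11 + 5 = 38.
Check: 78^38 ≡ 91 (mod 103).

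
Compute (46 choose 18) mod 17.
7

Using Lucas' theorem:
Write n=46 and k=18 in base 17:
n in base 17: [2, 12]
k in base 17: [1, 1]
C(46,18) mod 17 = ∏ C(n_i, k_i) mod 17
Digit binomials (mod 17): C(2,1) = 2; C(12,1) = 12
Product: 2 × 12 = 24 ≡ 7 (mod 17)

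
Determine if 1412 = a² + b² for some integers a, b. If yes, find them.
16² + 34² (a=16, b=34)

Factorization: 1412 = 2^2 × 353
By Fermat: n is sum of two squares iff every prime p ≡ 3 (mod 4) appears to even power.
All primes ≡ 3 (mod 4) appear to even power.
Search a = 0, 1, 2, … for 1412 - a² a perfect square: first hit at a = 16: 1412 - 256 = 1156 = 34².
1412 = 16² + 34² = 256 + 1156 ✓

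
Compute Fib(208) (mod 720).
411

Matrix identity: Q^n = [[F_(n+1), F_n], [F_n, F_(n-1)]] with Q = [[1,1],[1,0]].
n = 208 = 11010000₂. Square-and-multiply, entries mod 720:
Q^1 = [[1,1],[1,0]]
Q^3 = (Q^1)²·Q = [[3,2],[2,1]]
Q^6 = (Q^3)² = [[13,8],[8,5]]
Q^13 = (Q^6)²·Q = [[377,233],[233,144]]
Q^26 = (Q^13)² = [[578,433],[433,145]]
Q^52 = (Q^26)² = [[293,579],[579,434]]
Q^104 = (Q^52)² = [[610,453],[453,157]]
Q^208 = (Q^104)² = [[589,411],[411,178]]
F_208 mod 720 = Q^208[0][1] = 411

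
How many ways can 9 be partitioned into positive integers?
30

p(n) counts ways to write n as a sum of positive integers (order ignored).
Examples: 9; 8 + 1; 7 + 2; 7 + 1 + 1; 6 + 3; ... (30 total)
p(9) = 30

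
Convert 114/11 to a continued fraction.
[10; 2, 1, 3]

Euclidean algorithm steps:
114 = 10 × 11 + 4
11 = 2 × 4 + 3
4 = 1 × 3 + 1
3 = 3 × 1 + 0
Continued fraction: [10; 2, 1, 3]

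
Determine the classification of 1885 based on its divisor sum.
deficient

Proper divisors of 1885: sum = 1 + 5 + 13 + 29 + 65 + 145 + 377 = 635
Since 635 < 1885, 1885 is deficient.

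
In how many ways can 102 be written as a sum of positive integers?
241265379

p(n) counts ways to write n as a sum of positive integers (order ignored).
Euler's pentagonal recurrence: p(k) = p(k-1) + p(k-2) - p(k-5) - p(k-7) + p(k-12) + p(k-15) - ... (offsets j(3j∓1)/2, signs ++--, p(0)=1, p(<0)=0).
DP table for k = 0..101: p(0)=1, p(1)=1, p(2)=2, p(3)=3, p(4)=5, p(5)=7, p(6)=11, p(7)=15, p(8)=22, p(9)=30, p(10)=42, p(11)=56, p(12)=77, p(13)=101, p(14)=135, p(15)=176, p(16)=231, p(17)=297, p(18)=385, p(19)=490, p(20)=627, p(21)=792, p(22)=1002, p(23)=1255, p(24)=1575, p(25)=1958, p(26)=2436, p(27)=3010, p(28)=3718, p(29)=4565, p(30)=5604, p(31)=6842, p(32)=8349, p(33)=10143, p(34)=12310, p(35)=14883, p(36)=17977, p(37)=21637, p(38)=26015, p(39)=31185, p(40)=37338, p(41)=44583, p(42)=53174, p(43)=63261, p(44)=75175, p(45)=89134, p(46)=105558, p(47)=124754, p(48)=147273, p(49)=173525, p(50)=204226, p(51)=239943, p(52)=281589, p(53)=329931, p(54)=386155, p(55)=451276, p(56)=526823, p(57)=614154, p(58)=715220, p(59)=831820, p(60)=966467, p(61)=1121505, p(62)=1300156, p(63)=1505499, p(64)=1741630, p(65)=2012558, p(66)=2323520, p(67)=2679689, p(68)=3087735, p(69)=3554345, p(70)=4087968, p(71)=4697205, p(72)=5392783, p(73)=6185689, p(74)=7089500, p(75)=8118264, p(76)=9289091, p(77)=10619863, p(78)=12132164, p(79)=13848650, p(80)=15796476, p(81)=18004327, p(82)=20506255, p(83)=23338469, p(84)=26543660, p(85)=30167357, p(86)=34262962, p(87)=38887673, p(88)=44108109, p(89)=49995925, p(90)=56634173, p(91)=64112359, p(92)=72533807, p(93)=82010177, p(94)=92669720, p(95)=104651419, p(96)=118114304, p(97)=133230930, p(98)=150198136, p(99)=169229875, p(100)=190569292, p(101)=214481126.
Final step: p(102) = p(101) + p(100) - p(97) - p(95) + p(90) + p(87) - p(80) - p(76) + p(67) + p(62) - p(51) - p(45) + p(32) + p(25) - p(10) - p(2)
= 214481126 + 190569292 - 133230930 - 104651419 + 56634173 + 38887673 - 15796476 - 9289091 + 2679689 + 1300156 - 239943 - 89134 + 8349 + 1958 - 42 - 2
= 241265379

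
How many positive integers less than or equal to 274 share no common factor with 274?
136

274 = 2 × 137
φ(n) = n × ∏(1 - 1/p) for each prime p dividing n
φ(274) = 274 × (1 - 1/2) × (1 - 1/137) = 136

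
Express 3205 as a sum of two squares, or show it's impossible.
17² + 54² (a=17, b=54)

Factorization: 3205 = 5 × 641
By Fermat: n is sum of two squares iff every prime p ≡ 3 (mod 4) appears to even power.
All primes ≡ 3 (mod 4) appear to even power.
Search a = 0, 1, 2, … for 3205 - a² a perfect square: first hit at a = 17: 3205 - 289 = 2916 = 54².
3205 = 17² + 54² = 289 + 2916 ✓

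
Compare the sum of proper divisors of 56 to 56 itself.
abundant

Proper divisors of 56: sum = 1 + 2 + 4 + 7 + 8 + 14 + 28 = 64
Since 64 > 56, 56 is abundant.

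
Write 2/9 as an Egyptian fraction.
1/5 + 1/45

Greedy algorithm:
2/9: ceiling(9/2) = 5, use 1/5
1/45: ceiling(45/1) = 45, use 1/45
Result: 2/9 = 1/5 + 1/45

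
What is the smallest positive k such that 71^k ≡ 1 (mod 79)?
26

79 is prime, so ord(71) divides φ(79) = 78.
Divisors of 78: 1, 2, 3, 6, 13, 26, 39, 78.
Repeated squaring: 71^1 ≡ 71, 71^2 ≡ 64, 71^4 ≡ 67, 71^8 ≡ 65, 71^16 ≡ 38, 71^32 ≡ 22, 71^64 ≡ 10 (mod 79).
Test 71^d mod 79 for each divisor d in increasing order:
71^1 ≡ 71
71^2 ≡ 64
71^3 = 71^2·71^1 ≡ 41
71^6 = 71^4·71^2 ≡ 22
71^13 = 71^8·71^4·71^1 ≡ 78
71^26 = 71^16·71^8·71^2 ≡ 1  ← first divisor giving 1
The order is 26.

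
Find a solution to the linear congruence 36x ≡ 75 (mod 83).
x ≡ 9 (mod 83)

gcd(36, 83) = 1, which divides 75, so solutions exist.
Find 36^(-1) mod 83 by the extended Euclidean algorithm:
83 = 2 × 36 + 11  ⟹  11 = (1)·83 + (-2)·36
36 = 3 × 11 + 3  ⟹  3 = (-3)·83 + (7)·36
11 = 3 × 3 + 2  ⟹  2 = (10)·83 + (-23)·36
3 = 1 × 2 + 1  ⟹  1 = (-13)·83 + (30)·36
So (30)·36 ≡ 1 (mod 83), i.e. 36^(-1) ≡ 30 (mod 83).
x ≡ 30 × 75 = 2250 ≡ 9 (mod 83).
Check: 36 × 9 = 324 ≡ 75 (mod 83).
Unique solution: x ≡ 9 (mod 83)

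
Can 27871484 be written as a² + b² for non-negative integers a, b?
Not possible

Factorization: 27871484 = 2^2 × 191^3
By Fermat: n is sum of two squares iff every prime p ≡ 3 (mod 4) appears to even power.
Prime(s) ≡ 3 (mod 4) with odd exponent: [(191, 3)]
Therefore 27871484 cannot be expressed as a² + b².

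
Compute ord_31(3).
30

31 is prime, so ord(3) divides φ(31) = 30.
Divisors of 30: 1, 2, 3, 5, 6, 10, 15, 30.
Repeated squaring: 3^1 ≡ 3, 3^2 ≡ 9, 3^4 ≡ 19, 3^8 ≡ 20, 3^16 ≡ 28 (mod 31).
Test 3^d mod 31 for each divisor d in increasing order:
3^1 ≡ 3
3^2 ≡ 9
3^3 = 3^2·3^1 ≡ 27
3^5 = 3^4·3^1 ≡ 26
3^6 = 3^4·3^2 ≡ 16
3^10 = 3^8·3^2 ≡ 25
3^15 = 3^8·3^4·3^2·3^1 ≡ 30
3^30 = 3^16·3^8·3^4·3^2 ≡ 1  ← first divisor giving 1
The order is 30.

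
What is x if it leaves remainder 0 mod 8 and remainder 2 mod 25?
152

Using Chinese Remainder Theorem:
M = 8 × 25 = 200
M1 = 25, M2 = 8
y1 = 25^(-1) mod 8 = 1
y2 = 8^(-1) mod 25 = 22
x = (0×25×1 + 2×8×22) mod 200 = 152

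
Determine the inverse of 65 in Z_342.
221

gcd(65, 342) = 1, so the inverse exists.
Extended Euclidean algorithm on (342, 65):
342 = 5 × 65 + 17  ⟹  17 = (1)·342 + (-5)·65
65 = 3 × 17 + 14  ⟹  14 = (-3)·342 + (16)·65
17 = 1 × 14 + 3  ⟹  3 = (4)·342 + (-21)·65
14 = 4 × 3 + 2  ⟹  2 = (-19)·342 + (100)·65
3 = 1 × 2 + 1  ⟹  1 = (23)·342 + (-121)·65
So (-121)·65 ≡ 1 (mod 342), i.e. 65^(-1) ≡ -121 ≡ 221 (mod 342).
Check: 65 × 221 = 14365 ≡ 1 (mod 342)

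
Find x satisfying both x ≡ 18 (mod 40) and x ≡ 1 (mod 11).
298

Using Chinese Remainder Theorem:
M = 40 × 11 = 440
M1 = 11, M2 = 40
y1 = 11^(-1) mod 40 = 11
y2 = 40^(-1) mod 11 = 8
x = (18×11×11 + 1×40×8) mod 440 = 298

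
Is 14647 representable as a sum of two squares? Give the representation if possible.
Not possible

Factorization: 14647 = 97 × 151
By Fermat: n is sum of two squares iff every prime p ≡ 3 (mod 4) appears to even power.
Prime(s) ≡ 3 (mod 4) with odd exponent: [(151, 1)]
Therefore 14647 cannot be expressed as a² + b².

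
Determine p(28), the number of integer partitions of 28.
3718

p(n) counts ways to write n as a sum of positive integers (order ignored).
Euler's pentagonal recurrence: p(k) = p(k-1) + p(k-2) - p(k-5) - p(k-7) + p(k-12) + p(k-15) - ... (offsets j(3j∓1)/2, signs ++--, p(0)=1, p(<0)=0).
DP table for k = 0..27: p(0)=1, p(1)=1, p(2)=2, p(3)=3, p(4)=5, p(5)=7, p(6)=11, p(7)=15, p(8)=22, p(9)=30, p(10)=42, p(11)=56, p(12)=77, p(13)=101, p(14)=135, p(15)=176, p(16)=231, p(17)=297, p(18)=385, p(19)=490, p(20)=627, p(21)=792, p(22)=1002, p(23)=1255, p(24)=1575, p(25)=1958, p(26)=2436, p(27)=3010.
Final step: p(28) = p(27) + p(26) - p(23) - p(21) + p(16) + p(13) - p(6) - p(2)
= 3010 + 2436 - 1255 - 792 + 231 + 101 - 11 - 2
= 3718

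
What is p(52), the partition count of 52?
281589

p(n) counts ways to write n as a sum of positive integers (order ignored).
Euler's pentagonal recurrence: p(k) = p(k-1) + p(k-2) - p(k-5) - p(k-7) + p(k-12) + p(k-15) - ... (offsets j(3j∓1)/2, signs ++--, p(0)=1, p(<0)=0).
DP table for k = 0..51: p(0)=1, p(1)=1, p(2)=2, p(3)=3, p(4)=5, p(5)=7, p(6)=11, p(7)=15, p(8)=22, p(9)=30, p(10)=42, p(11)=56, p(12)=77, p(13)=101, p(14)=135, p(15)=176, p(16)=231, p(17)=297, p(18)=385, p(19)=490, p(20)=627, p(21)=792, p(22)=1002, p(23)=1255, p(24)=1575, p(25)=1958, p(26)=2436, p(27)=3010, p(28)=3718, p(29)=4565, p(30)=5604, p(31)=6842, p(32)=8349, p(33)=10143, p(34)=12310, p(35)=14883, p(36)=17977, p(37)=21637, p(38)=26015, p(39)=31185, p(40)=37338, p(41)=44583, p(42)=53174, p(43)=63261, p(44)=75175, p(45)=89134, p(46)=105558, p(47)=124754, p(48)=147273, p(49)=173525, p(50)=204226, p(51)=239943.
Final step: p(52) = p(51) + p(50) - p(47) - p(45) + p(40) + p(37) - p(30) - p(26) + p(17) + p(12) - p(1)
= 239943 + 204226 - 124754 - 89134 + 37338 + 21637 - 5604 - 2436 + 297 + 77 - 1
= 281589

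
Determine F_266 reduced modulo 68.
37

Matrix identity: Q^n = [[F_(n+1), F_n], [F_n, F_(n-1)]] with Q = [[1,1],[1,0]].
n = 266 = 100001010₂. Square-and-multiply, entries mod 68:
Q^1 = [[1,1],[1,0]]
Q^2 = (Q^1)² = [[2,1],[1,1]]
Q^4 = (Q^2)² = [[5,3],[3,2]]
Q^8 = (Q^4)² = [[34,21],[21,13]]
Q^16 = (Q^8)² = [[33,35],[35,66]]
Q^33 = (Q^16)²·Q = [[67,2],[2,65]]
Q^66 = (Q^33)² = [[5,60],[60,13]]
Q^133 = (Q^66)²·Q = [[13,21],[21,60]]
Q^266 = (Q^133)² = [[66,37],[37,29]]
F_266 mod 68 = Q^266[0][1] = 37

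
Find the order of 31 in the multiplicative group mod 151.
75

151 is prime, so ord(31) divides φ(151) = 150.
Divisors of 150: 1, 2, 3, 5, 6, 10, 15, 25, 30, 50, 75, 150.
Repeated squaring: 31^1 ≡ 31, 31^2 ≡ 55, 31^4 ≡ 5, 31^8 ≡ 25, 31^16 ≡ 21, 31^32 ≡ 139, 31^64 ≡ 144, 31^128 ≡ 49 (mod 151).
Test 31^d mod 151 for each divisor d in increasing order:
31^1 ≡ 31
31^2 ≡ 55
31^3 = 31^2·31^1 ≡ 44
31^5 = 31^4·31^1 ≡ 4
31^6 = 31^4·31^2 ≡ 124
31^10 = 31^8·31^2 ≡ 16
31^15 = 31^8·31^4·31^2·31^1 ≡ 64
31^25 = 31^16·31^8·31^1 ≡ 118
31^30 = 31^16·31^8·31^4·31^2 ≡ 19
31^50 = 31^32·31^16·31^2 ≡ 32
31^75 = 31^64·31^8·31^2·31^1 ≡ 1  ← first divisor giving 1
The order is 75.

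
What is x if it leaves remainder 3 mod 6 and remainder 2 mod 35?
177

Using Chinese Remainder Theorem:
M = 6 × 35 = 210
M1 = 35, M2 = 6
y1 = 35^(-1) mod 6 = 5
y2 = 6^(-1) mod 35 = 6
x = (3×35×5 + 2×6×6) mod 210 = 177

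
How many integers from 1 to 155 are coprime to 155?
120

155 = 5 × 31
φ(n) = n × ∏(1 - 1/p) for each prime p dividing n
φ(155) = 155 × (1 - 1/5) × (1 - 1/31) = 120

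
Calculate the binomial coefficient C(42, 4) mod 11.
5

Using Lucas' theorem:
Write n=42 and k=4 in base 11:
n in base 11: [3, 9]
k in base 11: [0, 4]
C(42,4) mod 11 = ∏ C(n_i, k_i) mod 11
Digit binomials (mod 11): C(3,0) = 1; C(9,4) = 126 ≡ 5
Product: 1 × 5 = 5 ≡ 5 (mod 11)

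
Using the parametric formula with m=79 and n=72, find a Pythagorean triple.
(1057, 11376, 11425)

Euclid's formula: a = m² - n², b = 2mn, c = m² + n²
m = 79, n = 72
a = 79² - 72² = 6241 - 5184 = 1057
b = 2 × 79 × 72 = 11376
c = 79² + 72² = 6241 + 5184 = 11425
Verification: 1057² + 11376² = 1117249 + 129413376 = 130530625 = 11425² ✓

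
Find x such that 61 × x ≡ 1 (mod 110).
101

gcd(61, 110) = 1, so the inverse exists.
Extended Euclidean algorithm on (110, 61):
110 = 1 × 61 + 49  ⟹  49 = (1)·110 + (-1)·61
61 = 1 × 49 + 12  ⟹  12 = (-1)·110 + (2)·61
49 = 4 × 12 + 1  ⟹  1 = (5)·110 + (-9)·61
So (-9)·61 ≡ 1 (mod 110), i.e. 61^(-1) ≡ -9 ≡ 101 (mod 110).
Check: 61 × 101 = 6161 ≡ 1 (mod 110)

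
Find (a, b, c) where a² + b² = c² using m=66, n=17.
(4067, 2244, 4645)

Euclid's formula: a = m² - n², b = 2mn, c = m² + n²
m = 66, n = 17
a = 66² - 17² = 4356 - 289 = 4067
b = 2 × 66 × 17 = 2244
c = 66² + 17² = 4356 + 289 = 4645
Verification: 4067² + 2244² = 16540489 + 5035536 = 21576025 = 4645² ✓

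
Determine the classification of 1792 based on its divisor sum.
abundant

Proper divisors of 1792: sum = 1 + 2 + 4 + 7 + 8 + 14 + 16 + 28 + ... + 224 + 256 + 448 + 896 (17 divisors) = 2296
Since 2296 > 1792, 1792 is abundant.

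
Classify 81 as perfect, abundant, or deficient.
deficient

Proper divisors of 81: sum = 1 + 3 + 9 + 27 = 40
Since 40 < 81, 81 is deficient.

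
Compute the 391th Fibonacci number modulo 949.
807

Matrix identity: Q^n = [[F_(n+1), F_n], [F_n, F_(n-1)]] with Q = [[1,1],[1,0]].
n = 391 = 110000111₂. Square-and-multiply, entries mod 949:
Q^1 = [[1,1],[1,0]]
Q^3 = (Q^1)²·Q = [[3,2],[2,1]]
Q^6 = (Q^3)² = [[13,8],[8,5]]
Q^12 = (Q^6)² = [[233,144],[144,89]]
Q^24 = (Q^12)² = [[54,816],[816,187]]
Q^48 = (Q^24)² = [[676,213],[213,463]]
Q^97 = (Q^48)²·Q = [[936,324],[324,612]]
Q^195 = (Q^97)²·Q = [[286,755],[755,480]]
Q^391 = (Q^195)²·Q = [[247,807],[807,389]]
F_391 mod 949 = Q^391[0][1] = 807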